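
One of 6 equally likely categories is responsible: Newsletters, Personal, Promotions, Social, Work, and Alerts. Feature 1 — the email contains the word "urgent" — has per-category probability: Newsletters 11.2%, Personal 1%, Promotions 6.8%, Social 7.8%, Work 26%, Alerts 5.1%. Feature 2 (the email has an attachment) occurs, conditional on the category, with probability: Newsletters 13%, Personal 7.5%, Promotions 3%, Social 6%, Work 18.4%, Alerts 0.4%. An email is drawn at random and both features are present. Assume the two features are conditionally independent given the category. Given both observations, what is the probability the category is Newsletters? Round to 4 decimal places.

With a uniform prior (1/6 each), posterior ∝ likelihood:
  Newsletters: 0.112 × 0.13 = 0.01456
  Personal: 0.01 × 0.075 = 0.00075
  Promotions: 0.068 × 0.03 = 0.00204
  Social: 0.078 × 0.06 = 0.00468
  Work: 0.26 × 0.184 = 0.04784
  Alerts: 0.051 × 0.004 = 0.000204
Sum = 0.070074.
P(Newsletters | evidence) = 0.01456 / 0.070074 ≈ 0.2078.

0.2078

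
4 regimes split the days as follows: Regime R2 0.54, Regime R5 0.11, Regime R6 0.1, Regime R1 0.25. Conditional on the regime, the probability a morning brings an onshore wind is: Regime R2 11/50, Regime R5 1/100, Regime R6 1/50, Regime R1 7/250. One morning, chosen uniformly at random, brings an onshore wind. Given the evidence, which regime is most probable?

Compute prior × likelihood for every hypothesis:
  Regime R2: 0.54 × 0.22 = 0.1188
  Regime R5: 0.11 × 0.01 = 0.0011
  Regime R6: 0.1 × 0.02 = 0.002
  Regime R1: 0.25 × 0.028 = 0.007
Normalizing constant = 0.1289.
Largest term belongs to Regime R2, so Regime R2 is most probable.

Regime R2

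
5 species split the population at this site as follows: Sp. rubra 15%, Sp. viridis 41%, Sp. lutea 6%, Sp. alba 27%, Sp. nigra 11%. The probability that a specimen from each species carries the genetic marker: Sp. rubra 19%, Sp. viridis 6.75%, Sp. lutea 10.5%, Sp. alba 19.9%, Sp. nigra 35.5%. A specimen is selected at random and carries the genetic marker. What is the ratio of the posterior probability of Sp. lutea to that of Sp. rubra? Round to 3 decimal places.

By Bayes' rule, posterior ∝ prior × likelihood:
  Sp. rubra: 0.15 × 0.19 = 0.0285
  Sp. viridis: 0.41 × 0.0675 = 0.027675
  Sp. lutea: 0.06 × 0.105 = 0.0063
  Sp. alba: 0.27 × 0.199 = 0.05373
  Sp. nigra: 0.11 × 0.355 = 0.03905
Total = 0.155255.
The ratio is 0.0063 / 0.0285 (the normalizer cancels) = 0.221.

0.221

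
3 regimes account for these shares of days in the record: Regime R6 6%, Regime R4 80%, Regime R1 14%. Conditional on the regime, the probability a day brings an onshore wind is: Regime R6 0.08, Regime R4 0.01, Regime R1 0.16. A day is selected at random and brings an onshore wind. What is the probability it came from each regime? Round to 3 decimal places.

By Bayes' rule, posterior ∝ prior × likelihood:
  Regime R6: 0.06 × 0.08 = 0.0048
  Regime R4: 0.8 × 0.01 = 0.008
  Regime R1: 0.14 × 0.16 = 0.0224
Total = 0.0352.
P(Regime R6 | onshore) = 0.0048/0.0352 ≈ 0.136
P(Regime R4 | onshore) = 0.008/0.0352 ≈ 0.227
P(Regime R1 | onshore) = 0.0224/0.0352 ≈ 0.636

Regime R6 0.136, Regime R4 0.227, Regime R1 0.636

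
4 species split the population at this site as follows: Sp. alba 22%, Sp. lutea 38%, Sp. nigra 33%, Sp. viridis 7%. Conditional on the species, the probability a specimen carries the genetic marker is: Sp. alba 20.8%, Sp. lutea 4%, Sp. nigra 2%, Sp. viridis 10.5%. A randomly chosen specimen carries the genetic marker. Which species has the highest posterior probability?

Sp. alba

Unnormalized posteriors (prior × likelihood):
  Sp. alba: 0.22 × 0.208 = 0.04576
  Sp. lutea: 0.38 × 0.04 = 0.0152
  Sp. nigra: 0.33 × 0.02 = 0.0066
  Sp. viridis: 0.07 × 0.105 = 0.00735
Sum = 0.07491.
Largest term belongs to Sp. alba, so Sp. alba is most probable.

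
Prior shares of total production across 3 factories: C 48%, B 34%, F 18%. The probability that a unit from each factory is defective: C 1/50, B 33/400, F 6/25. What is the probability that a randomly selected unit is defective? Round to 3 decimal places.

0.081

By Bayes' rule, posterior ∝ prior × likelihood:
  C: 0.48 × 0.02 = 0.0096
  B: 0.34 × 0.0825 = 0.02805
  F: 0.18 × 0.24 = 0.0432
P(defective) = 0.0096 + 0.02805 + 0.0432 = 0.08085 → 0.081.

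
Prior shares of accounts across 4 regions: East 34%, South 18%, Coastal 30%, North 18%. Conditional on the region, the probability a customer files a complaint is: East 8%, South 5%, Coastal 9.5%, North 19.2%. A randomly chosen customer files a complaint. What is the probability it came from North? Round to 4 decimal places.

By Bayes' rule, posterior ∝ prior × likelihood:
  East: 0.34 × 0.08 = 0.0272
  South: 0.18 × 0.05 = 0.009
  Coastal: 0.3 × 0.095 = 0.0285
  North: 0.18 × 0.192 = 0.03456
Total = 0.09926.
P(North | evidence) = 0.03456 / 0.09926 ≈ 0.3482.

0.3482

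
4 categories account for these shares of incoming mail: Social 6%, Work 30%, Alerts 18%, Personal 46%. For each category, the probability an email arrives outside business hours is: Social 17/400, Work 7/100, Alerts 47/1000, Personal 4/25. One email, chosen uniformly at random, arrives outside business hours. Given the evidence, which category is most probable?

Personal

Unnormalized posteriors (prior × likelihood):
  Social: 0.06 × 0.0425 = 0.00255
  Work: 0.3 × 0.07 = 0.021
  Alerts: 0.18 × 0.047 = 0.00846
  Personal: 0.46 × 0.16 = 0.0736
Normalizing constant = 0.10561.
Largest term belongs to Personal, so Personal is most probable.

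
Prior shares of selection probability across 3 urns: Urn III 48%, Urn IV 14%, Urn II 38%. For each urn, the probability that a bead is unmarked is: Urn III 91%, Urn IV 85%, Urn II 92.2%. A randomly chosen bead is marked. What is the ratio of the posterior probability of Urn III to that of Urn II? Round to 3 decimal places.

1.457

Taking complements, P(marked | each) = Urn III 0.09, Urn IV 0.15, Urn II 0.078.
Unnormalized posteriors (prior × likelihood):
  Urn III: 0.48 × 0.09 = 0.0432
  Urn IV: 0.14 × 0.15 = 0.021
  Urn II: 0.38 × 0.078 = 0.02964
Total = 0.09384.
The ratio is 0.0432 / 0.02964 (the normalizer cancels) = 1.457.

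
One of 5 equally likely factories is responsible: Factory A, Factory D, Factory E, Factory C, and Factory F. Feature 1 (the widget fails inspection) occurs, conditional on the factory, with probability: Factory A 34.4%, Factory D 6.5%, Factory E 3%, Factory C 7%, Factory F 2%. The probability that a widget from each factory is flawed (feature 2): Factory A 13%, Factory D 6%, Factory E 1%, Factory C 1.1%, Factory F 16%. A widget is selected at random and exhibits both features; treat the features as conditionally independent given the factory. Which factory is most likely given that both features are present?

Factory A

With a uniform prior (1/5 each), posterior ∝ likelihood:
  Factory A: 0.344 × 0.13 = 0.04472
  Factory D: 0.065 × 0.06 = 0.0039
  Factory E: 0.03 × 0.01 = 0.0003
  Factory C: 0.07 × 0.011 = 0.00077
  Factory F: 0.02 × 0.16 = 0.0032
Sum = 0.05289.
Largest term belongs to Factory A, so Factory A is most probable.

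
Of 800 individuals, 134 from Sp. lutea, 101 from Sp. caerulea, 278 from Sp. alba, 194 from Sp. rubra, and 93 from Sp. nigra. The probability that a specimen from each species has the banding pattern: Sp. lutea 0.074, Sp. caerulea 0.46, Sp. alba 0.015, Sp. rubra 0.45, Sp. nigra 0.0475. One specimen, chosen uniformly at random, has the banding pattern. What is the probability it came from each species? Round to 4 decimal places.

Prior × likelihood for each hypothesis:
  Sp. lutea: 0.1675 × 0.074 = 0.012395
  Sp. caerulea: 0.12625 × 0.46 = 0.058075
  Sp. alba: 0.3475 × 0.015 = 0.0052125
  Sp. rubra: 0.2425 × 0.45 = 0.109125
  Sp. nigra: 0.11625 × 0.0475 = 0.005521875
Sum = 0.190329375.
P(Sp. lutea | banded) = 0.012395/0.190329375 ≈ 0.0651
P(Sp. caerulea | banded) = 0.058075/0.190329375 ≈ 0.3051
P(Sp. alba | banded) = 0.0052125/0.190329375 ≈ 0.0274
P(Sp. rubra | banded) = 0.109125/0.190329375 ≈ 0.5733
P(Sp. nigra | banded) = 0.005521875/0.190329375 ≈ 0.0290

Sp. lutea 0.0651, Sp. caerulea 0.3051, Sp. alba 0.0274, Sp. rubra 0.5733, Sp. nigra 0.0290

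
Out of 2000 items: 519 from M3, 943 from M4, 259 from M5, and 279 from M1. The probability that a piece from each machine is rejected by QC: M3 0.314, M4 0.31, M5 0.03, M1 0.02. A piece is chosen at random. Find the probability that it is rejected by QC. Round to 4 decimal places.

0.2343

Compute prior × likelihood for every hypothesis:
  M3: 0.2595 × 0.314 = 0.081483
  M4: 0.4715 × 0.31 = 0.146165
  M5: 0.1295 × 0.03 = 0.003885
  M1: 0.1395 × 0.02 = 0.00279
P(rejected) = 0.081483 + 0.146165 + 0.003885 + 0.00279 = 0.234323 → 0.2343.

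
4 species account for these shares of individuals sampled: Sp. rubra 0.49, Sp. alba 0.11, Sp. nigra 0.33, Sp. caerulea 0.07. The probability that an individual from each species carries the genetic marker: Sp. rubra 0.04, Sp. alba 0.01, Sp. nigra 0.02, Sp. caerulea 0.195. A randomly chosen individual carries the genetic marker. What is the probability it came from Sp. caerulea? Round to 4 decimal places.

0.3333

By Bayes' rule, posterior ∝ prior × likelihood:
  Sp. rubra: 0.49 × 0.04 = 0.0196
  Sp. alba: 0.11 × 0.01 = 0.0011
  Sp. nigra: 0.33 × 0.02 = 0.0066
  Sp. caerulea: 0.07 × 0.195 = 0.01365
Sum = 0.04095.
P(Sp. caerulea | evidence) = 0.01365 / 0.04095 ≈ 0.3333.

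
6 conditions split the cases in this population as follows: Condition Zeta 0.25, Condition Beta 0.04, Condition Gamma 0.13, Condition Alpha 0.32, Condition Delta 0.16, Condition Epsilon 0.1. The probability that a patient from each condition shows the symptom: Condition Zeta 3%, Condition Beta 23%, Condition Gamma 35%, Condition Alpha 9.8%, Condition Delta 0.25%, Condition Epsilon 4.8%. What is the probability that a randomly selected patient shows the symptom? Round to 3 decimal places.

0.099

Compute prior × likelihood for every hypothesis:
  Condition Zeta: 0.25 × 0.03 = 0.0075
  Condition Beta: 0.04 × 0.23 = 0.0092
  Condition Gamma: 0.13 × 0.35 = 0.0455
  Condition Alpha: 0.32 × 0.098 = 0.03136
  Condition Delta: 0.16 × 0.0025 = 0.0004
  Condition Epsilon: 0.1 × 0.048 = 0.0048
P(symptomatic) = 0.0075 + 0.0092 + 0.0455 + 0.03136 + 0.0004 + 0.0048 = 0.09876 → 0.099.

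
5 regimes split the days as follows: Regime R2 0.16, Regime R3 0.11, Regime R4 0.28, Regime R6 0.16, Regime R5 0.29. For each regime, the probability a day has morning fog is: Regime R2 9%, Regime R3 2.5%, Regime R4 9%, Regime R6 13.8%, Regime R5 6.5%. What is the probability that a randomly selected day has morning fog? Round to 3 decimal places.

0.083

Compute prior × likelihood for every hypothesis:
  Regime R2: 0.16 × 0.09 = 0.0144
  Regime R3: 0.11 × 0.025 = 0.00275
  Regime R4: 0.28 × 0.09 = 0.0252
  Regime R6: 0.16 × 0.138 = 0.02208
  Regime R5: 0.29 × 0.065 = 0.01885
P(fog) = 0.0144 + 0.00275 + 0.0252 + 0.02208 + 0.01885 = 0.08328 → 0.083.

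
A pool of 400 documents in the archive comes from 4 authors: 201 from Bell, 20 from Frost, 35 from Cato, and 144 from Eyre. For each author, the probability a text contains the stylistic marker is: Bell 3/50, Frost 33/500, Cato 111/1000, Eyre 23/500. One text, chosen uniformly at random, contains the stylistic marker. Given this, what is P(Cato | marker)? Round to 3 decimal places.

Compute prior × likelihood for every hypothesis:
  Bell: 0.5025 × 0.06 = 0.03015
  Frost: 0.05 × 0.066 = 0.0033
  Cato: 0.0875 × 0.111 = 0.0097125
  Eyre: 0.36 × 0.046 = 0.01656
Total = 0.0597225.
P(Cato | evidence) = 0.0097125 / 0.0597225 ≈ 0.163.

0.163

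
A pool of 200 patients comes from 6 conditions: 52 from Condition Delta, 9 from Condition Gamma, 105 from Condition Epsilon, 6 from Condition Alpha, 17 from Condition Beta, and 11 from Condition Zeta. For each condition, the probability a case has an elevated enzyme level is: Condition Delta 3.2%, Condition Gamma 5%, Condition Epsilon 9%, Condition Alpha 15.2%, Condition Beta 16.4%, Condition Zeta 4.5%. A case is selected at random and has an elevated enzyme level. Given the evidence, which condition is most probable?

Condition Epsilon

Compute prior × likelihood for every hypothesis:
  Condition Delta: 0.26 × 0.032 = 0.00832
  Condition Gamma: 0.045 × 0.05 = 0.00225
  Condition Epsilon: 0.525 × 0.09 = 0.04725
  Condition Alpha: 0.03 × 0.152 = 0.00456
  Condition Beta: 0.085 × 0.164 = 0.01394
  Condition Zeta: 0.055 × 0.045 = 0.002475
Sum = 0.078795.
Largest term belongs to Condition Epsilon, so Condition Epsilon is most probable.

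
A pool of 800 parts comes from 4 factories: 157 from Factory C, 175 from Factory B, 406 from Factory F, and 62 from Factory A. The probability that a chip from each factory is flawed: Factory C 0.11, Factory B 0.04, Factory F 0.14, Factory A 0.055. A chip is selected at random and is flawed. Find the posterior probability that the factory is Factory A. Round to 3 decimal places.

Compute prior × likelihood for every hypothesis:
  Factory C: 0.19625 × 0.11 = 0.0215875
  Factory B: 0.21875 × 0.04 = 0.00875
  Factory F: 0.5075 × 0.14 = 0.07105
  Factory A: 0.0775 × 0.055 = 0.0042625
Normalizing constant = 0.10565.
P(Factory A | evidence) = 0.0042625 / 0.10565 ≈ 0.040.

0.040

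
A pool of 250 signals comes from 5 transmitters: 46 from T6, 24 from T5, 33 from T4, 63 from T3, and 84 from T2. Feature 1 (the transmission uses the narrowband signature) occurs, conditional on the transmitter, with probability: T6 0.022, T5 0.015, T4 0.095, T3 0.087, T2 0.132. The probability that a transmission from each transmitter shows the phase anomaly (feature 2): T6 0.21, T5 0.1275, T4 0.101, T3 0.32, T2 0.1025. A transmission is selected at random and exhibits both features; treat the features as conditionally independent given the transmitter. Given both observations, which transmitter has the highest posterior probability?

T3

By Bayes' rule, posterior ∝ prior × likelihood:
  T6: 0.184 × 0.022 × 0.21 = 0.00085008
  T5: 0.096 × 0.015 × 0.1275 = 0.0001836
  T4: 0.132 × 0.095 × 0.101 = 0.00126654
  T3: 0.252 × 0.087 × 0.32 = 0.00701568
  T2: 0.336 × 0.132 × 0.1025 = 0.00454608
Normalizing constant = 0.01386198.
Largest term belongs to T3, so T3 is most probable.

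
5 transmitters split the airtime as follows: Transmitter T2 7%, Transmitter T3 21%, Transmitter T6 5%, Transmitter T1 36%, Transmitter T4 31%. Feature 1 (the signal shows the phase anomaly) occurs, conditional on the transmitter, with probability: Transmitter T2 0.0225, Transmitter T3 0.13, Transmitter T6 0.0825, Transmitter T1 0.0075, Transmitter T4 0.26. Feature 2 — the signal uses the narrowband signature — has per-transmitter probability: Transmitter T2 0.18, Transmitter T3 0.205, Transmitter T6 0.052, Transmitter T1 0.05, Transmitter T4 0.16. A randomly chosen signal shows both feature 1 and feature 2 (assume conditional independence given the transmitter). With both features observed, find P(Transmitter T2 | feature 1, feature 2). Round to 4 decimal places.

By Bayes' rule, posterior ∝ prior × likelihood:
  Transmitter T2: 0.07 × 0.0225 × 0.18 = 0.0002835
  Transmitter T3: 0.21 × 0.13 × 0.205 = 0.0055965
  Transmitter T6: 0.05 × 0.0825 × 0.052 = 0.0002145
  Transmitter T1: 0.36 × 0.0075 × 0.05 = 0.000135
  Transmitter T4: 0.31 × 0.26 × 0.16 = 0.012896
Total = 0.0191255.
P(Transmitter T2 | evidence) = 0.0002835 / 0.0191255 ≈ 0.0148.

0.0148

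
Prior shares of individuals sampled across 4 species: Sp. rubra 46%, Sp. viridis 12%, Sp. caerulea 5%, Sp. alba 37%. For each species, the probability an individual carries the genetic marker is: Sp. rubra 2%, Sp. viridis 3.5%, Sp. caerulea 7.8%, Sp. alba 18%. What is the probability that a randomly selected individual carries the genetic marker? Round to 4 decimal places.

Compute prior × likelihood for every hypothesis:
  Sp. rubra: 0.46 × 0.02 = 0.0092
  Sp. viridis: 0.12 × 0.035 = 0.0042
  Sp. caerulea: 0.05 × 0.078 = 0.0039
  Sp. alba: 0.37 × 0.18 = 0.0666
P(marker) = 0.0092 + 0.0042 + 0.0039 + 0.0666 = 0.0839 → 0.0839.

0.0839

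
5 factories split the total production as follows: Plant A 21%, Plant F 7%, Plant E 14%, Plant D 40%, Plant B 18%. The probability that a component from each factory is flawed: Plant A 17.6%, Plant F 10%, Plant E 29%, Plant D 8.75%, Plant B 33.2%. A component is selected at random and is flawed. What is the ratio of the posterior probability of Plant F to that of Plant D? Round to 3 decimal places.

Unnormalized posteriors (prior × likelihood):
  Plant A: 0.21 × 0.176 = 0.03696
  Plant F: 0.07 × 0.1 = 0.007
  Plant E: 0.14 × 0.29 = 0.0406
  Plant D: 0.4 × 0.0875 = 0.035
  Plant B: 0.18 × 0.332 = 0.05976
Normalizing constant = 0.17932.
The ratio is 0.007 / 0.035 (the normalizer cancels) = 0.200.

0.200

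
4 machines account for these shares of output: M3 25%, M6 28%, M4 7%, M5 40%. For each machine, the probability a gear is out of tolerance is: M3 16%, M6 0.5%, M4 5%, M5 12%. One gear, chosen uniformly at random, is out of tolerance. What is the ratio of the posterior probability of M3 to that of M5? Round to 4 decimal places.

Unnormalized posteriors (prior × likelihood):
  M3: 0.25 × 0.16 = 0.04
  M6: 0.28 × 0.005 = 0.0014
  M4: 0.07 × 0.05 = 0.0035
  M5: 0.4 × 0.12 = 0.048
Sum = 0.0929.
The ratio is 0.04 / 0.048 (the normalizer cancels) = 0.8333.

0.8333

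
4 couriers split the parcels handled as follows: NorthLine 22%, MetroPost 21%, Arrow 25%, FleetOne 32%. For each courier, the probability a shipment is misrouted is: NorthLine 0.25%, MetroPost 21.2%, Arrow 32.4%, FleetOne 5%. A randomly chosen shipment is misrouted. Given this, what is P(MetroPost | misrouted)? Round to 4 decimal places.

0.3134

Compute prior × likelihood for every hypothesis:
  NorthLine: 0.22 × 0.0025 = 0.00055
  MetroPost: 0.21 × 0.212 = 0.04452
  Arrow: 0.25 × 0.324 = 0.081
  FleetOne: 0.32 × 0.05 = 0.016
Total = 0.14207.
P(MetroPost | evidence) = 0.04452 / 0.14207 ≈ 0.3134.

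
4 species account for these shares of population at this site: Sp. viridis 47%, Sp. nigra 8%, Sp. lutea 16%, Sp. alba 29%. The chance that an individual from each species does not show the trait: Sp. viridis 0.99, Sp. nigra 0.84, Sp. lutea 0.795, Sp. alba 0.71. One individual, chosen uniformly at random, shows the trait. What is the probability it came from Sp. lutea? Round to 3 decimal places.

0.244

Taking complements, P(trait | each) = Sp. viridis 0.01, Sp. nigra 0.16, Sp. lutea 0.205, Sp. alba 0.29.
Compute prior × likelihood for every hypothesis:
  Sp. viridis: 0.47 × 0.01 = 0.0047
  Sp. nigra: 0.08 × 0.16 = 0.0128
  Sp. lutea: 0.16 × 0.205 = 0.0328
  Sp. alba: 0.29 × 0.29 = 0.0841
Sum = 0.1344.
P(Sp. lutea | evidence) = 0.0328 / 0.1344 ≈ 0.244.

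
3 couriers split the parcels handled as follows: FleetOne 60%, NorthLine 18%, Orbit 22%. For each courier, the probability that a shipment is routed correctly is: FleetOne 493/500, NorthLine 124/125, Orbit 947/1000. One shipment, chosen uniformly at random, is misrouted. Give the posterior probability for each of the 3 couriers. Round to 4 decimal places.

Taking complements, P(misrouted | each) = FleetOne 0.014, NorthLine 0.008, Orbit 0.053.
By Bayes' rule, posterior ∝ prior × likelihood:
  FleetOne: 0.6 × 0.014 = 0.0084
  NorthLine: 0.18 × 0.008 = 0.00144
  Orbit: 0.22 × 0.053 = 0.01166
Normalizing constant = 0.0215.
P(FleetOne | misrouted) = 0.0084/0.0215 ≈ 0.3907
P(NorthLine | misrouted) = 0.00144/0.0215 ≈ 0.0670
P(Orbit | misrouted) = 0.01166/0.0215 ≈ 0.5423

FleetOne 0.3907, NorthLine 0.0670, Orbit 0.5423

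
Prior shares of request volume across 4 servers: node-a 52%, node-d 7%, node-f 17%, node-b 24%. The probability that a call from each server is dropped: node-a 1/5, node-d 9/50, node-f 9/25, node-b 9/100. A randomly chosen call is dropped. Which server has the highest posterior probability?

Compute prior × likelihood for every hypothesis:
  node-a: 0.52 × 0.2 = 0.104
  node-d: 0.07 × 0.18 = 0.0126
  node-f: 0.17 × 0.36 = 0.0612
  node-b: 0.24 × 0.09 = 0.0216
Total = 0.1994.
Largest term belongs to node-a, so node-a is most probable.

node-a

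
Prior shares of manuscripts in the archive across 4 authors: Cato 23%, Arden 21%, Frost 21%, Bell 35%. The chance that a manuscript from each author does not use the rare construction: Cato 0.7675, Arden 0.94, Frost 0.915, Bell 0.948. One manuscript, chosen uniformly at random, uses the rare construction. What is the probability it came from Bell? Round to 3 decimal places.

Taking complements, P(rare-form | each) = Cato 0.2325, Arden 0.06, Frost 0.085, Bell 0.052.
Prior × likelihood for each hypothesis:
  Cato: 0.23 × 0.2325 = 0.053475
  Arden: 0.21 × 0.06 = 0.0126
  Frost: 0.21 × 0.085 = 0.01785
  Bell: 0.35 × 0.052 = 0.0182
Sum = 0.102125.
P(Bell | evidence) = 0.0182 / 0.102125 ≈ 0.178.

0.178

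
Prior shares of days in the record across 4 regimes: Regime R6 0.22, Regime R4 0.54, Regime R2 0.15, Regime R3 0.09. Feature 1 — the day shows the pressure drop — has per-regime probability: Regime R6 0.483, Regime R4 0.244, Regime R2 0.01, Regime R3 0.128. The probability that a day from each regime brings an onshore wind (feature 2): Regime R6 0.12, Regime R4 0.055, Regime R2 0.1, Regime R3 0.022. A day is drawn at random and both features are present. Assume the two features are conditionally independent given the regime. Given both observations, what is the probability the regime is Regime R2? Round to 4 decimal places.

0.0074

Unnormalized posteriors (prior × likelihood):
  Regime R6: 0.22 × 0.483 × 0.12 = 0.0127512
  Regime R4: 0.54 × 0.244 × 0.055 = 0.0072468
  Regime R2: 0.15 × 0.01 × 0.1 = 0.00015
  Regime R3: 0.09 × 0.128 × 0.022 = 0.00025344
Total = 0.02040144.
P(Regime R2 | evidence) = 0.00015 / 0.02040144 ≈ 0.0074.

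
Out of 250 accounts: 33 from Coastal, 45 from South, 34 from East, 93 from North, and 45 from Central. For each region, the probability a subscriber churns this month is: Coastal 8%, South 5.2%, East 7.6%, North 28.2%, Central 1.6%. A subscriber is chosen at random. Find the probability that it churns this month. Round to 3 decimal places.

0.138

By Bayes' rule, posterior ∝ prior × likelihood:
  Coastal: 0.132 × 0.08 = 0.01056
  South: 0.18 × 0.052 = 0.00936
  East: 0.136 × 0.076 = 0.010336
  North: 0.372 × 0.282 = 0.104904
  Central: 0.18 × 0.016 = 0.00288
P(churn) = 0.01056 + 0.00936 + 0.010336 + 0.104904 + 0.00288 = 0.13804 → 0.138.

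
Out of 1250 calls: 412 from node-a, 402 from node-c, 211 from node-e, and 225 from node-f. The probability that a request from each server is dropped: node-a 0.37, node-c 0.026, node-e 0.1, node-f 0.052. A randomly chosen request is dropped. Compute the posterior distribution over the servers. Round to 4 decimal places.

Prior × likelihood for each hypothesis:
  node-a: 0.3296 × 0.37 = 0.121952
  node-c: 0.3216 × 0.026 = 0.0083616
  node-e: 0.1688 × 0.1 = 0.01688
  node-f: 0.18 × 0.052 = 0.00936
Normalizing constant = 0.1565536.
P(node-a | dropped) = 0.121952/0.1565536 ≈ 0.7790
P(node-c | dropped) = 0.0083616/0.1565536 ≈ 0.0534
P(node-e | dropped) = 0.01688/0.1565536 ≈ 0.1078
P(node-f | dropped) = 0.00936/0.1565536 ≈ 0.0598
(Check: 0.7790+0.0534+0.1078+0.0598 = 1.0000.)

node-a 0.7790, node-c 0.0534, node-e 0.1078, node-f 0.0598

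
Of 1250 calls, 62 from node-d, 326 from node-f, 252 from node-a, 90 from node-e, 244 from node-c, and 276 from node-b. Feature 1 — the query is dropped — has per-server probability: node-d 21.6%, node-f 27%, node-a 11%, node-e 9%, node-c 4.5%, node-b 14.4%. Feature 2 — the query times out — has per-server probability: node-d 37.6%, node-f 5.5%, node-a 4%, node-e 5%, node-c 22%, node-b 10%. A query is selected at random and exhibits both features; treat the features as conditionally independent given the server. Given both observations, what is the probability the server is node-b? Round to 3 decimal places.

Prior × likelihood for each hypothesis:
  node-d: 0.0496 × 0.216 × 0.376 = 0.0040283136
  node-f: 0.2608 × 0.27 × 0.055 = 0.00387288
  node-a: 0.2016 × 0.11 × 0.04 = 0.00088704
  node-e: 0.072 × 0.09 × 0.05 = 0.000324
  node-c: 0.1952 × 0.045 × 0.22 = 0.00193248
  node-b: 0.2208 × 0.144 × 0.1 = 0.00317952
Normalizing constant = 0.0142242336.
P(node-b | evidence) = 0.00317952 / 0.0142242336 ≈ 0.224.

0.224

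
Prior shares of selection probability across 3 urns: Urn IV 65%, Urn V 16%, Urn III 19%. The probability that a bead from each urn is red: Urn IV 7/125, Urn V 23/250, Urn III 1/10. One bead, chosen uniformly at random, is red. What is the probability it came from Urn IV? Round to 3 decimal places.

Prior × likelihood for each hypothesis:
  Urn IV: 0.65 × 0.056 = 0.0364
  Urn V: 0.16 × 0.092 = 0.01472
  Urn III: 0.19 × 0.1 = 0.019
Total = 0.07012.
P(Urn IV | evidence) = 0.0364 / 0.07012 ≈ 0.519.

0.519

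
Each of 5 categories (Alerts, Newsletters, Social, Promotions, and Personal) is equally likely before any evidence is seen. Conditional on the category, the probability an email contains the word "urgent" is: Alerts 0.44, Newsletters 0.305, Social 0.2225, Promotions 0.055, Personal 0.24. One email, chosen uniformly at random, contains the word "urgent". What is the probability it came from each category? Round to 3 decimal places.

Alerts 0.349, Newsletters 0.242, Social 0.176, Promotions 0.044, Personal 0.190

With a uniform prior (1/5 each), posterior ∝ likelihood:
  Alerts: 0.44
  Newsletters: 0.305
  Social: 0.2225
  Promotions: 0.055
  Personal: 0.24
Sum = 1.2625.
P(Alerts | urgent-flag) = 0.44/1.2625 ≈ 0.349
P(Newsletters | urgent-flag) = 0.305/1.2625 ≈ 0.242
P(Social | urgent-flag) = 0.2225/1.2625 ≈ 0.176
P(Promotions | urgent-flag) = 0.055/1.2625 ≈ 0.044
P(Personal | urgent-flag) = 0.24/1.2625 ≈ 0.190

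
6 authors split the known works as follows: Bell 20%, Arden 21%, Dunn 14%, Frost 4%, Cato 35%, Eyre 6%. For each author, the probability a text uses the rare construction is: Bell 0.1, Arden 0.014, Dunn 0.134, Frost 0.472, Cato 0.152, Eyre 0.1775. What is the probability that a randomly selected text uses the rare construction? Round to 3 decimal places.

0.124

Prior × likelihood for each hypothesis:
  Bell: 0.2 × 0.1 = 0.02
  Arden: 0.21 × 0.014 = 0.00294
  Dunn: 0.14 × 0.134 = 0.01876
  Frost: 0.04 × 0.472 = 0.01888
  Cato: 0.35 × 0.152 = 0.0532
  Eyre: 0.06 × 0.1775 = 0.01065
P(rare-form) = 0.02 + 0.00294 + 0.01876 + 0.01888 + 0.0532 + 0.01065 = 0.12443 → 0.124.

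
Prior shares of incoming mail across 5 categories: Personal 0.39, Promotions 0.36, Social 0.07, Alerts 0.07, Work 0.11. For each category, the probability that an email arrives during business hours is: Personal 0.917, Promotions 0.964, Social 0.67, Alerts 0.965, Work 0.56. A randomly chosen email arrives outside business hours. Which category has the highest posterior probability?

Work

Taking complements, P(off-hours | each) = Personal 0.083, Promotions 0.036, Social 0.33, Alerts 0.035, Work 0.44.
Unnormalized posteriors (prior × likelihood):
  Personal: 0.39 × 0.083 = 0.03237
  Promotions: 0.36 × 0.036 = 0.01296
  Social: 0.07 × 0.33 = 0.0231
  Alerts: 0.07 × 0.035 = 0.00245
  Work: 0.11 × 0.44 = 0.0484
Total = 0.11928.
Largest term belongs to Work, so Work is most probable.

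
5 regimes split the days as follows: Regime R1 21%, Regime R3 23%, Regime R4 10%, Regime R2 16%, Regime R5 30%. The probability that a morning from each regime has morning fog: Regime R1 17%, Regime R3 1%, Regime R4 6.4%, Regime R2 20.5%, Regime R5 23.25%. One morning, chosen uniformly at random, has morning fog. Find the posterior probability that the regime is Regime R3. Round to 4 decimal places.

Compute prior × likelihood for every hypothesis:
  Regime R1: 0.21 × 0.17 = 0.0357
  Regime R3: 0.23 × 0.01 = 0.0023
  Regime R4: 0.1 × 0.064 = 0.0064
  Regime R2: 0.16 × 0.205 = 0.0328
  Regime R5: 0.3 × 0.2325 = 0.06975
Sum = 0.14695.
P(Regime R3 | evidence) = 0.0023 / 0.14695 ≈ 0.0157.

0.0157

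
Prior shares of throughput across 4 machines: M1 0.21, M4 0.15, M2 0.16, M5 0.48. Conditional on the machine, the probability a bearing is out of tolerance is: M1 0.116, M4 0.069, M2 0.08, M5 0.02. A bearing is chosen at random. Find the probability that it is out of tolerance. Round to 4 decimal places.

0.0571

Unnormalized posteriors (prior × likelihood):
  M1: 0.21 × 0.116 = 0.02436
  M4: 0.15 × 0.069 = 0.01035
  M2: 0.16 × 0.08 = 0.0128
  M5: 0.48 × 0.02 = 0.0096
P(oversize) = 0.02436 + 0.01035 + 0.0128 + 0.0096 = 0.05711 → 0.0571.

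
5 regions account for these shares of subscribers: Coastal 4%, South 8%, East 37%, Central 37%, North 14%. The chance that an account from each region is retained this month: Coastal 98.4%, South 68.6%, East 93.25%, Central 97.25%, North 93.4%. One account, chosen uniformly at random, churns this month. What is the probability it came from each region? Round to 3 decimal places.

Taking complements, P(churn | each) = Coastal 0.016, South 0.314, East 0.0675, Central 0.0275, North 0.066.
Compute prior × likelihood for every hypothesis:
  Coastal: 0.04 × 0.016 = 0.00064
  South: 0.08 × 0.314 = 0.02512
  East: 0.37 × 0.0675 = 0.024975
  Central: 0.37 × 0.0275 = 0.010175
  North: 0.14 × 0.066 = 0.00924
Sum = 0.07015.
P(Coastal | churn) = 0.00064/0.07015 ≈ 0.009
P(South | churn) = 0.02512/0.07015 ≈ 0.358
P(East | churn) = 0.024975/0.07015 ≈ 0.356
P(Central | churn) = 0.010175/0.07015 ≈ 0.145
P(North | churn) = 0.00924/0.07015 ≈ 0.132

Coastal 0.009, South 0.358, East 0.356, Central 0.145, North 0.132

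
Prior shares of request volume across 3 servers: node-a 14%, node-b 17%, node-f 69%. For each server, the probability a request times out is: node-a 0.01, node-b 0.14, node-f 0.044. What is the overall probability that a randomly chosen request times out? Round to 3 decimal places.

Unnormalized posteriors (prior × likelihood):
  node-a: 0.14 × 0.01 = 0.0014
  node-b: 0.17 × 0.14 = 0.0238
  node-f: 0.69 × 0.044 = 0.03036
P(timeout) = 0.0014 + 0.0238 + 0.03036 = 0.05556 → 0.056.

0.056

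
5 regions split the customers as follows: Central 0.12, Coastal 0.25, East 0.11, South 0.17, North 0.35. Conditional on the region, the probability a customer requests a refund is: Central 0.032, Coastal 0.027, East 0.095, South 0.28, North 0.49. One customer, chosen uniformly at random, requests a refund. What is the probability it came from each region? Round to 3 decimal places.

Unnormalized posteriors (prior × likelihood):
  Central: 0.12 × 0.032 = 0.00384
  Coastal: 0.25 × 0.027 = 0.00675
  East: 0.11 × 0.095 = 0.01045
  South: 0.17 × 0.28 = 0.0476
  North: 0.35 × 0.49 = 0.1715
Sum = 0.24014.
P(Central | refund) = 0.00384/0.24014 ≈ 0.016
P(Coastal | refund) = 0.00675/0.24014 ≈ 0.028
P(East | refund) = 0.01045/0.24014 ≈ 0.044
P(South | refund) = 0.0476/0.24014 ≈ 0.198
P(North | refund) = 0.1715/0.24014 ≈ 0.714

Central 0.016, Coastal 0.028, East 0.044, South 0.198, North 0.714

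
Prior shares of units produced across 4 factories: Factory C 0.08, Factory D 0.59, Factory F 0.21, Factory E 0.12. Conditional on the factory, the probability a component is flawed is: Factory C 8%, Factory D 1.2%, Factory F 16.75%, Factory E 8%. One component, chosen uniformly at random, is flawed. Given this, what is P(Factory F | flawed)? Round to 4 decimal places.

0.6038

Compute prior × likelihood for every hypothesis:
  Factory C: 0.08 × 0.08 = 0.0064
  Factory D: 0.59 × 0.012 = 0.00708
  Factory F: 0.21 × 0.1675 = 0.035175
  Factory E: 0.12 × 0.08 = 0.0096
Sum = 0.058255.
P(Factory F | evidence) = 0.035175 / 0.058255 ≈ 0.6038.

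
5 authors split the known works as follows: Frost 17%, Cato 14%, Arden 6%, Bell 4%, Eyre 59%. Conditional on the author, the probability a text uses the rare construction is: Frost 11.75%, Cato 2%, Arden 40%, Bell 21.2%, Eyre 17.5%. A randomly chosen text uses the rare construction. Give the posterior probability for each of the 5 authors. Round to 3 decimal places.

Compute prior × likelihood for every hypothesis:
  Frost: 0.17 × 0.1175 = 0.019975
  Cato: 0.14 × 0.02 = 0.0028
  Arden: 0.06 × 0.4 = 0.024
  Bell: 0.04 × 0.212 = 0.00848
  Eyre: 0.59 × 0.175 = 0.10325
Sum = 0.158505.
P(Frost | rare-form) = 0.019975/0.158505 ≈ 0.126
P(Cato | rare-form) = 0.0028/0.158505 ≈ 0.018
P(Arden | rare-form) = 0.024/0.158505 ≈ 0.151
P(Bell | rare-form) = 0.00848/0.158505 ≈ 0.053
P(Eyre | rare-form) = 0.10325/0.158505 ≈ 0.651

Frost 0.126, Cato 0.018, Arden 0.151, Bell 0.053, Eyre 0.651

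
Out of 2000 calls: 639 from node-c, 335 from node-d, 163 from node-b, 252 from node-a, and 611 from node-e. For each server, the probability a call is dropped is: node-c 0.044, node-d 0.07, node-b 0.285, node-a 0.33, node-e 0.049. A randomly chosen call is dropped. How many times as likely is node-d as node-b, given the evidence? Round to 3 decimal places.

0.505

Unnormalized posteriors (prior × likelihood):
  node-c: 0.3195 × 0.044 = 0.014058
  node-d: 0.1675 × 0.07 = 0.011725
  node-b: 0.0815 × 0.285 = 0.0232275
  node-a: 0.126 × 0.33 = 0.04158
  node-e: 0.3055 × 0.049 = 0.0149695
Total = 0.10556.
The ratio is 0.011725 / 0.0232275 (the normalizer cancels) = 0.505.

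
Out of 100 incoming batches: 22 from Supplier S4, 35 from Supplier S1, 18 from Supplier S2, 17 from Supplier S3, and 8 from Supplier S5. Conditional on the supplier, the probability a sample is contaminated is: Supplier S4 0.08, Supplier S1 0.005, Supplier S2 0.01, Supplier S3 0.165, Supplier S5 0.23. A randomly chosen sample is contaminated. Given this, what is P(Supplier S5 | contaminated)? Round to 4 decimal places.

Prior × likelihood for each hypothesis:
  Supplier S4: 0.22 × 0.08 = 0.0176
  Supplier S1: 0.35 × 0.005 = 0.00175
  Supplier S2: 0.18 × 0.01 = 0.0018
  Supplier S3: 0.17 × 0.165 = 0.02805
  Supplier S5: 0.08 × 0.23 = 0.0184
Total = 0.0676.
P(Supplier S5 | evidence) = 0.0184 / 0.0676 ≈ 0.2722.

0.2722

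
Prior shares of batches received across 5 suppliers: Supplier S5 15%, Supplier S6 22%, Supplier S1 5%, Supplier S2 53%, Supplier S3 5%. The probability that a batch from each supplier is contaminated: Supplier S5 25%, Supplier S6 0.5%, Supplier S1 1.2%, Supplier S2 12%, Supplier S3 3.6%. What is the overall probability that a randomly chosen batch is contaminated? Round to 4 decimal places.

0.1046

Prior × likelihood for each hypothesis:
  Supplier S5: 0.15 × 0.25 = 0.0375
  Supplier S6: 0.22 × 0.005 = 0.0011
  Supplier S1: 0.05 × 0.012 = 0.0006
  Supplier S2: 0.53 × 0.12 = 0.0636
  Supplier S3: 0.05 × 0.036 = 0.0018
P(contaminated) = 0.0375 + 0.0011 + 0.0006 + 0.0636 + 0.0018 = 0.1046 → 0.1046.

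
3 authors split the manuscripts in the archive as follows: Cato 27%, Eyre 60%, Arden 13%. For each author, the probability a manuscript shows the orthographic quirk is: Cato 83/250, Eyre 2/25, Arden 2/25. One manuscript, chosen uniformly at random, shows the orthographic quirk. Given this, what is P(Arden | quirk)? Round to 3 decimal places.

Prior × likelihood for each hypothesis:
  Cato: 0.27 × 0.332 = 0.08964
  Eyre: 0.6 × 0.08 = 0.048
  Arden: 0.13 × 0.08 = 0.0104
Total = 0.14804.
P(Arden | evidence) = 0.0104 / 0.14804 ≈ 0.070.

0.070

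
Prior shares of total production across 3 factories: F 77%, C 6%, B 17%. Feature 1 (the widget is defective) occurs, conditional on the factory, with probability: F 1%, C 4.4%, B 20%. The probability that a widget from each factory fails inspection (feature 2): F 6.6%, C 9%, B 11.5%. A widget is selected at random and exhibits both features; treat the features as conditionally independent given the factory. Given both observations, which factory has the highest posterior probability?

B

Unnormalized posteriors (prior × likelihood):
  F: 0.77 × 0.01 × 0.066 = 0.0005082
  C: 0.06 × 0.044 × 0.09 = 0.0002376
  B: 0.17 × 0.2 × 0.115 = 0.00391
Total = 0.0046558.
Largest term belongs to B, so B is most probable.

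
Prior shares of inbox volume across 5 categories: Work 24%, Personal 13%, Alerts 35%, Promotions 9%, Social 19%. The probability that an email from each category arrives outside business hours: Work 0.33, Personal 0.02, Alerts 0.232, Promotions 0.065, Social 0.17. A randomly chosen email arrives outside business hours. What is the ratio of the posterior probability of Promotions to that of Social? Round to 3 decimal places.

0.181

Compute prior × likelihood for every hypothesis:
  Work: 0.24 × 0.33 = 0.0792
  Personal: 0.13 × 0.02 = 0.0026
  Alerts: 0.35 × 0.232 = 0.0812
  Promotions: 0.09 × 0.065 = 0.00585
  Social: 0.19 × 0.17 = 0.0323
Normalizing constant = 0.20115.
The ratio is 0.00585 / 0.0323 (the normalizer cancels) = 0.181.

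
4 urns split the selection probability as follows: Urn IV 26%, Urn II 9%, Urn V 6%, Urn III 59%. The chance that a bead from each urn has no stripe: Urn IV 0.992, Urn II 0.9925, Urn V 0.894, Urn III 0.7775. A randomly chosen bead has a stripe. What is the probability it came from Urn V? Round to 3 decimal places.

0.045

Taking complements, P(striped | each) = Urn IV 0.008, Urn II 0.0075, Urn V 0.106, Urn III 0.2225.
Prior × likelihood for each hypothesis:
  Urn IV: 0.26 × 0.008 = 0.00208
  Urn II: 0.09 × 0.0075 = 0.000675
  Urn V: 0.06 × 0.106 = 0.00636
  Urn III: 0.59 × 0.2225 = 0.131275
Normalizing constant = 0.14039.
P(Urn V | evidence) = 0.00636 / 0.14039 ≈ 0.045.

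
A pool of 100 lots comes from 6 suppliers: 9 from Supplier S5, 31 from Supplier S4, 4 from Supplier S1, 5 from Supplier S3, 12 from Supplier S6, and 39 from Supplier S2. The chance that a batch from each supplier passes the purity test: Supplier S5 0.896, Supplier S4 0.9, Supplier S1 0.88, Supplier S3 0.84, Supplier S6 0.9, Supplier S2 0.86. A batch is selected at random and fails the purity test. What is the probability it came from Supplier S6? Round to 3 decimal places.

Taking complements, P(off-spec | each) = Supplier S5 0.104, Supplier S4 0.1, Supplier S1 0.12, Supplier S3 0.16, Supplier S6 0.1, Supplier S2 0.14.
Prior × likelihood for each hypothesis:
  Supplier S5: 0.09 × 0.104 = 0.00936
  Supplier S4: 0.31 × 0.1 = 0.031
  Supplier S1: 0.04 × 0.12 = 0.0048
  Supplier S3: 0.05 × 0.16 = 0.008
  Supplier S6: 0.12 × 0.1 = 0.012
  Supplier S2: 0.39 × 0.14 = 0.0546
Sum = 0.11976.
P(Supplier S6 | evidence) = 0.012 / 0.11976 ≈ 0.100.

0.100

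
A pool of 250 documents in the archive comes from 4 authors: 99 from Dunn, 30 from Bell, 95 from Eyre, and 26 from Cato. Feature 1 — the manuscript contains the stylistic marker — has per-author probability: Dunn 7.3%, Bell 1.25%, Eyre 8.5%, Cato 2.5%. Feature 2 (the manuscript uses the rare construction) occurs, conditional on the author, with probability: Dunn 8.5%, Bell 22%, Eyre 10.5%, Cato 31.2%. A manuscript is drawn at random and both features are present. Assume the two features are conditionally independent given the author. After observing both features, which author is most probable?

Eyre

Compute prior × likelihood for every hypothesis:
  Dunn: 0.396 × 0.073 × 0.085 = 0.00245718
  Bell: 0.12 × 0.0125 × 0.22 = 0.00033
  Eyre: 0.38 × 0.085 × 0.105 = 0.0033915
  Cato: 0.104 × 0.025 × 0.312 = 0.0008112
Sum = 0.00698988.
Largest term belongs to Eyre, so Eyre is most probable.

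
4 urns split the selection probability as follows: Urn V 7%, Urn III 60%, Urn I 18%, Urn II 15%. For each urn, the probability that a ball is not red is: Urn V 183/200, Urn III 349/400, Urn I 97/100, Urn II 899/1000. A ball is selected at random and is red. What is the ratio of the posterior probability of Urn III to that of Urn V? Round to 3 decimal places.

12.857

Taking complements, P(red | each) = Urn V 0.085, Urn III 0.1275, Urn I 0.03, Urn II 0.101.
Compute prior × likelihood for every hypothesis:
  Urn V: 0.07 × 0.085 = 0.00595
  Urn III: 0.6 × 0.1275 = 0.0765
  Urn I: 0.18 × 0.03 = 0.0054
  Urn II: 0.15 × 0.101 = 0.01515
Normalizing constant = 0.103.
The ratio is 0.0765 / 0.00595 (the normalizer cancels) = 12.857.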